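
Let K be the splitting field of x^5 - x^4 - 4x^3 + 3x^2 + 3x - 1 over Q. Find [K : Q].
5

The degree of the splitting field over Q equals the order of the Galois group, so first determine the group. The polynomial f is an irreducible quintic over Q, so G = Gal(f/Q) is a transitive subgroup of S_5: one of C_5 (5T1, order 5), D_5 (5T2, order 10), F_20 (5T3, order 20), A_5 (5T4, order 60) or S_5 (5T5, order 120). The discriminant of f is 14641 = 121^2, a perfect square, so G is contained in A_5. The transitive groups of degree 5 contained in A_5 are: C_5 (5T1, order 5), D_5 (5T2, order 10), A_5 (5T4, order 60). By Dedekind's theorem, for a prime p not dividing disc(f) the degrees of the irreducible factors of f mod p form the cycle type of an element of G. Factoring f modulo the 14 such primes p <= 47 (skipping 11, which divides the discriminant), each new pattern first appears at: mod 2: f = (x^5 + x^4 + x^2 + x + 1), pattern 5; mod 23: f = (x + 4)(x + 6)(x + 10)(x + 11)(x + 14), pattern 1+1+1+1+1. No other pattern occurs in this range, so the set of observed cycle types is {5, 1+1+1+1+1}. The candidates containing elements of all these cycle types are C_5 (5T1) of order 5, D_5 (5T2) of order 10, A_5 (5T4) of order 60; the others are excluded. The observed types are precisely the cycle types that occur in C_5 (5T1). Each of the other remaining candidates has further cycle types, and by the Chebotarev density theorem the matching factorization patterns would occur for a proportion of primes equal to their share of the group: D_5 (5T2) additionally contains elements of type 2+2+1 (5 of its 10 elements, about 50% of primes); A_5 (5T4) additionally contains elements of type 3+1+1, 2+2+1 (35 of its 60 elements, about 58% of primes). None of the 14 primes tested shows any such pattern (for each of these groups the chance of that is below 10^-4), which rules them out. Hence G = C_5 (5T1), of order 5. The Galois group C_5 (5T1) has order 5, so the splitting field has degree 5 over Q.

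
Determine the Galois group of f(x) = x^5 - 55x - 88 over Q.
5T4: A_5

The polynomial f is an irreducible quintic over Q, so G = Gal(f/Q) is a transitive subgroup of S_5: one of C_5 (5T1, order 5), D_5 (5T2, order 10), F_20 (5T3, order 20), A_5 (5T4, order 60) or S_5 (5T5, order 120). The discriminant of f is 58564000000 = 242000^2, a perfect square, so G is contained in A_5. The transitive groups of degree 5 contained in A_5 are: C_5 (5T1, order 5), D_5 (5T2, order 10), A_5 (5T4, order 60). By Dedekind's theorem, for a prime p not dividing disc(f) the degrees of the irreducible factors of f mod p form the cycle type of an element of G. Factoring f modulo the 3 such primes p <= 13 (skipping 2, 5, 11, which divide the discriminant), each new pattern first appears at: mod 3: f = (x^5 + 2x + 2), pattern 5; mod 13: f = (x + 5)(x + 7)(x^3 + x^2 + 5x + 9), pattern 3+1+1. No other pattern occurs in this range, so the set of observed cycle types is {5, 3+1+1}. Among the candidates above, the only group containing elements of all these cycle types is A_5 (5T4) — each of C_5 (5T1), D_5 (5T2) lacks at least one of them. Hence G = A_5 (5T4), of order 60.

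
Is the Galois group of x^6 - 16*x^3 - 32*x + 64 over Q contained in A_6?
No

The polynomial is irreducible of degree 6 over Q. Its discriminant is 53451941740544, which is not a perfect square. A Galois group lies in the alternating group exactly when the discriminant is a square in Q, so the Galois group (S_6) is not contained in A_6.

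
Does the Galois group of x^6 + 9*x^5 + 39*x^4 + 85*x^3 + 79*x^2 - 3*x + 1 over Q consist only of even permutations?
No

The polynomial is irreducible of degree 6 over Q. Its discriminant is -548553067783, which is not a perfect square. A Galois group lies in the alternating group exactly when the discriminant is a square in Q, so the Galois group (C_6) is not contained in A_6.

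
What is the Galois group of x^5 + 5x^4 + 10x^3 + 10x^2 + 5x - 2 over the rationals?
The polynomial f is an irreducible quintic over Q, so G = Gal(f/Q) is a transitive subgroup of S_5: one of C_5 (5T1, order 5), D_5 (5T2, order 10), F_20 (5T3, order 20), A_5 (5T4, order 60) or S_5 (5T5, order 120). The discriminant of f is 253125, which is not a perfect square, so G is not contained in A_5. The transitive groups of degree 5 not contained in A_5 are: F_20 (5T3, order 20), S_5 (5T5, order 120). By Dedekind's theorem, for a prime p not dividing disc(f) the degrees of the irreducible factors of f mod p form the cycle type of an element of G. Factoring f modulo the 18 such primes p <= 71 (skipping 3, 5, which divide the discriminant), each new pattern first appears at: mod 2: f = (x)(x^4 + x^3 + 1), pattern 4+1; mod 11: f = (x^5 + 5x^4 + 10x^3 + 10x^2 + 5x + 9), pattern 5; mod 19: f = (x + 10)(x^2 + 4)(x^2 + 14x + 18), pattern 2+2+1; mod 41: f = (x + 4)(x + 8)(x + 14)(x + 30)(x + 31), pattern 1+1+1+1+1. No other pattern occurs in this range, so the set of observed cycle types is {4+1, 5, 2+2+1, 1+1+1+1+1}. The candidates containing elements of all these cycle types are F_20 (5T3) of order 20, S_5 (5T5) of order 120; the others are excluded. The observed types are precisely the cycle types that occur in F_20 (5T3). Each of the other remaining candidates has further cycle types, and by the Chebotarev density theorem the matching factorization patterns would occur for a proportion of primes equal to their share of the group: S_5 (5T5) additionally contains elements of type 3+2, 3+1+1, 2+1+1+1 (50 of its 120 elements, about 42% of primes). None of the 18 primes tested shows any such pattern (for each of these groups the chance of that is below 10^-4), which rules them out. Hence G = F_20 (5T3), of order 20.

F_20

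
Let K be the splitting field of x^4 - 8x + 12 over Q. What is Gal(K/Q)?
A_4, the alternating group on 4 letters

The polynomial is an irreducible quartic over Q and its discriminant is 331776 = 576^2, a perfect square, so the Galois group is contained in A_4. The resolvent cubic y^3 - 48*y - 64 is irreducible over Q. An irreducible resolvent with square discriminant gives A_4.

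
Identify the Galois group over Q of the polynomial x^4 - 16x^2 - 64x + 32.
D_4 (also written D4)

The polynomial is an irreducible quartic over Q and its discriminant is -679477248, which is not a perfect square, so the Galois group is not contained in A_4. The resolvent cubic y^3 + 16*y^2 - 128*y - 6144 has exactly one rational root, so the Galois group is C_4 or D_4. The quartic remains irreducible over Q(sqrt(disc)), so the group is D_4.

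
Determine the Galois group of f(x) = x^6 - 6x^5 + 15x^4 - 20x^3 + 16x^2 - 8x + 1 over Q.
S_4

The polynomial f is an irreducible sextic over Q, so G = Gal(f/Q) is one of the 16 transitive subgroups 6T1, ..., 6T16 of S_6. The discriminant of f is 61504 = 248^2, a perfect square, so G is contained in A_6. The transitive groups of degree 6 contained in A_6 are: A_4 (6T4, order 12), S_4 (6T7, order 24), (C_3 x C_3) : C_4 (6T10, order 36), PSL(2,5) (6T12, order 60), A_6 (6T15, order 360). By Dedekind's theorem, for a prime p not dividing disc(f) the degrees of the irreducible factors of f mod p form the cycle type of an element of G. Factoring f modulo the 79 such primes p <= 419 (skipping 2, 31, which divide the discriminant), each new pattern first appears at: mod 3: f = (x^2 + x + 2)(x^4 + 2x^3 + 2x^2 + x + 2), pattern 4+2; mod 5: f = (x^3 + x^2 + 3x + 1)(x^3 + 3x^2 + 4x + 1), pattern 3+3; mod 11: f = (x + 2)(x + 7)(x^2 + 2x + 4)(x^2 + 5x + 1), pattern 2+2+1+1; mod 67: f = (x + 1)(x + 2)(x + 10)(x + 55)(x + 63)(x + 64), pattern 1+1+1+1+1+1. No other pattern occurs in this range, so the set of observed cycle types is {4+2, 3+3, 2+2+1+1, 1+1+1+1+1+1}. The candidates containing elements of all these cycle types are S_4 (6T7) of order 24, (C_3 x C_3) : C_4 (6T10) of order 36, A_6 (6T15) of order 360; the others are excluded. The observed types are precisely the cycle types that occur in S_4 (6T7). Each of the other remaining candidates has further cycle types, and by the Chebotarev density theorem the matching factorization patterns would occur for a proportion of primes equal to their share of the group: (C_3 x C_3) : C_4 (6T10) additionally contains elements of type 3+1+1+1 (4 of its 36 elements, about 11% of primes); A_6 (6T15) additionally contains elements of type 5+1, 3+1+1+1 (184 of its 360 elements, about 51% of primes). None of the 79 primes tested shows any such pattern (for each of these groups the chance of that is below 10^-4), which rules them out. Hence G = S_4 (6T7), of order 24.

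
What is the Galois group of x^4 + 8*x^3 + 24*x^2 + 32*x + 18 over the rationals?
The polynomial is an irreducible quartic over Q and its discriminant is 2048, which is not a perfect square, so the Galois group is not contained in A_4. The resolvent cubic y^3 - 24*y^2 + 184*y - 448 has exactly one rational root, so the Galois group is C_4 or D_4. The quartic remains irreducible over Q(sqrt(disc)), so the group is D_4.

D_4 (order 8)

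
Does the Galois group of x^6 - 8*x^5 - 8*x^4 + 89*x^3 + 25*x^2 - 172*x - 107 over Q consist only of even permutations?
Yes

The polynomial is irreducible of degree 6 over Q. Its discriminant is 8413926734596681 = 91727459^2, a perfect square. A Galois group lies in the alternating group exactly when the discriminant is a square in Q, so the Galois group (PSL(2,5)) is contained in A_6.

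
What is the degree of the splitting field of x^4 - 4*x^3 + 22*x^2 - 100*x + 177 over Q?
8

The degree of the splitting field over Q equals the order of the Galois group, so first determine the group. The polynomial is an irreducible quartic over Q and its discriminant is 411041792, which is not a perfect square, so the Galois group is not contained in A_4. The resolvent cubic y^3 - 22*y^2 - 308*y + 2744 has exactly one rational root, so the Galois group is C_4 or D_4. The quartic remains irreducible over Q(sqrt(disc)), so the group is D_4. The Galois group D_4 (4T3) has order 8, so the splitting field has degree 8 over Q.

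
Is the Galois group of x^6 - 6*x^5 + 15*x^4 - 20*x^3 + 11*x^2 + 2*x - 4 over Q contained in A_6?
Yes

The polynomial is irreducible of degree 6 over Q. Its discriminant is 3356224 = 1832^2, a perfect square. A Galois group lies in the alternating group exactly when the discriminant is a square in Q, so the Galois group (S_4) is contained in A_6.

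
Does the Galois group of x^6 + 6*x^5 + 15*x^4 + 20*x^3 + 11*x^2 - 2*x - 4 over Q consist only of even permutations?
The polynomial is irreducible of degree 6 over Q. Its discriminant is 3356224 = 1832^2, a perfect square. A Galois group lies in the alternating group exactly when the discriminant is a square in Q, so the Galois group (S_4) is contained in A_6.

Yes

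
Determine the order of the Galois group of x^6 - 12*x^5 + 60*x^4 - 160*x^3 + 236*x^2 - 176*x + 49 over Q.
The degree of the splitting field over Q equals the order of the Galois group, so first determine the group. The polynomial f is an irreducible sextic over Q, so G = Gal(f/Q) is one of the 16 transitive subgroups 6T1, ..., 6T16 of S_6. The discriminant of f is -3356224, which is not a perfect square, so G is not contained in A_6. The transitive groups of degree 6 not contained in A_6 are: C_6 (6T1, order 6), S_3 (6T2, order 6), D_6 (6T3, order 12), C_3 x S_3 (6T5, order 18), A_4 x C_2 (6T6, order 24), S_4 (6T8, order 24), S_3 x S_3 (6T9, order 36), S_4 x C_2 (6T11, order 48), (S_3 x S_3) : C_2 (6T13, order 72), PGL(2,5) (6T14, order 120), S_6 (6T16, order 720). By Dedekind's theorem, for a prime p not dividing disc(f) the degrees of the irreducible factors of f mod p form the cycle type of an element of G. Factoring f modulo the 67 such primes p <= 347 (skipping 2, 229, which divide the discriminant), each new pattern first appears at: mod 3: f = (x^6 + 2x^3 + 2x^2 + x + 1), pattern 6; mod 5: f = (x^3 + x^2 + x + 3)(x^3 + 2x^2 + 2x + 3), pattern 3+3; mod 7: f = (x)(x + 3)(x^4 + 6x^3 + x + 2), pattern 4+1+1; mod 13: f = (x^2 + 9x + 9)(x^4 + 5x^3 + 6x^2 + x + 4), pattern 4+2; mod 23: f = (x^2 + x + 12)(x^2 + 14x + 9)(x^2 + 19x + 16), pattern 2+2+2; mod 29: f = (x + 8)(x + 17)(x^2 + 24x + 13)(x^2 + 26x + 9), pattern 2+2+1+1; mod 193: f = (x + 4)(x + 42)(x + 92)(x + 97)(x + 147)(x + 185), pattern 1+1+1+1+1+1; mod 347: f = (x + 1)(x + 149)(x + 194)(x + 342)(x^2 + 343x + 259), pattern 2+1+1+1+1. No other pattern occurs in this range, so the set of observed cycle types is {6, 3+3, 4+1+1, 4+2, 2+2+2, 2+2+1+1, 1+1+1+1+1+1, 2+1+1+1+1}. The candidates containing elements of all these cycle types are S_4 x C_2 (6T11) of order 48, S_6 (6T16) of order 720; the others are excluded. The observed types are precisely the cycle types that occur in S_4 x C_2 (6T11). Each of the other remaining candidates has further cycle types, and by the Chebotarev density theorem the matching factorization patterns would occur for a proportion of primes equal to their share of the group: S_6 (6T16) additionally contains elements of type 5+1, 3+2+1, 3+1+1+1 (304 of its 720 elements, about 42% of primes). None of the 67 primes tested shows any such pattern (for each of these groups the chance of that is below 10^-4), which rules them out. Hence G = S_4 x C_2 (6T11), of order 48. The Galois group S_4 x C_2 (6T11) has order 48, so the splitting field has degree 48 over Q.

48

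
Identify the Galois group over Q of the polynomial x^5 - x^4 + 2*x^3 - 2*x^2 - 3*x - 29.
D_5

The polynomial f is an irreducible quintic over Q, so G = Gal(f/Q) is a transitive subgroup of S_5: one of C_5 (5T1, order 5), D_5 (5T2, order 10), F_20 (5T3, order 20), A_5 (5T4, order 60) or S_5 (5T5, order 120). The discriminant of f is 2316304384 = 48128^2, a perfect square, so G is contained in A_5. The transitive groups of degree 5 contained in A_5 are: C_5 (5T1, order 5), D_5 (5T2, order 10), A_5 (5T4, order 60). By Dedekind's theorem, for a prime p not dividing disc(f) the degrees of the irreducible factors of f mod p form the cycle type of an element of G. Factoring f modulo the 23 such primes p <= 97 (skipping 2, 47, which divide the discriminant), each new pattern first appears at: mod 3: f = (x^5 + 2x^4 + 2x^3 + x^2 + 1), pattern 5; mod 5: f = (x + 2)(x^2 + 3x + 4)(x^2 + 4x + 2), pattern 2+2+1; mod 83: f = (x + 24)(x + 36)(x + 52)(x + 58)(x + 78), pattern 1+1+1+1+1. No other pattern occurs in this range, so the set of observed cycle types is {5, 2+2+1, 1+1+1+1+1}. The candidates containing elements of all these cycle types are D_5 (5T2) of order 10, A_5 (5T4) of order 60; the others are excluded. The observed types are precisely the cycle types that occur in D_5 (5T2). Each of the other remaining candidates has further cycle types, and by the Chebotarev density theorem the matching factorization patterns would occur for a proportion of primes equal to their share of the group: A_5 (5T4) additionally contains elements of type 3+1+1 (20 of its 60 elements, about 33% of primes). None of the 23 primes tested shows any such pattern (for each of these groups the chance of that is below 10^-4), which rules them out. Hence G = D_5 (5T2), of order 10.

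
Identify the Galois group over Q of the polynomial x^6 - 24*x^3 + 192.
The polynomial f is an irreducible sextic over Q, so G = Gal(f/Q) is one of the 16 transitive subgroups 6T1, ..., 6T16 of S_6. The discriminant of f is -190210142896128, which is not a perfect square, so G is not contained in A_6. The transitive groups of degree 6 not contained in A_6 are: C_6 (6T1, order 6), S_3 (6T2, order 6), D_6 (6T3, order 12), C_3 x S_3 (6T5, order 18), A_4 x C_2 (6T6, order 24), S_4 (6T8, order 24), S_3 x S_3 (6T9, order 36), S_4 x C_2 (6T11, order 48), (S_3 x S_3) : C_2 (6T13, order 72), PGL(2,5) (6T14, order 120), S_6 (6T16, order 720). By Dedekind's theorem, for a prime p not dividing disc(f) the degrees of the irreducible factors of f mod p form the cycle type of an element of G. Factoring f modulo the 33 such primes p <= 149 (skipping 2, 3, which divide the discriminant), each new pattern first appears at: mod 5: f = (x^6 + x^3 + 2), pattern 6; mod 7: f = (x + 1)(x + 2)(x + 4)(x^3 + 3), pattern 3+1+1+1; mod 17: f = (x^2 + 2x + 11)(x^2 + 7x + 11)(x^2 + 8x + 11), pattern 2+2+2; mod 19: f = (x^3 + 4)(x^3 + 10), pattern 3+3; mod 73: f = (x + 26)(x + 42)(x + 44)(x + 58)(x + 60)(x + 62), pattern 1+1+1+1+1+1. No other pattern occurs in this range, so the set of observed cycle types is {6, 3+1+1+1, 2+2+2, 3+3, 1+1+1+1+1+1}. The candidates containing elements of all these cycle types are C_3 x S_3 (6T5) of order 18, S_3 x S_3 (6T9) of order 36, (S_3 x S_3) : C_2 (6T13) of order 72, S_6 (6T16) of order 720; the others are excluded. The observed types are precisely the cycle types that occur in C_3 x S_3 (6T5). Each of the other remaining candidates has further cycle types, and by the Chebotarev density theorem the matching factorization patterns would occur for a proportion of primes equal to their share of the group: S_3 x S_3 (6T9) additionally contains elements of type 2+2+1+1 (9 of its 36 elements, about 25% of primes); (S_3 x S_3) : C_2 (6T13) additionally contains elements of type 4+2, 3+2+1, 2+2+1+1, 2+1+1+1+1 (45 of its 72 elements, about 62% of primes); S_6 (6T16) additionally contains elements of type 5+1, 4+2, 4+1+1, 3+2+1, 2+2+1+1, 2+1+1+1+1 (504 of its 720 elements, about 70% of primes). None of the 33 primes tested shows any such pattern (for each of these groups the chance of that is below 10^-4), which rules them out. Hence G = C_3 x S_3 (6T5), of order 18.

6T5: C_3 x S_3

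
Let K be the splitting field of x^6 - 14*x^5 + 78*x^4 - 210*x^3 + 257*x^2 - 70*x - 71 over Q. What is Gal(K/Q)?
A_4 (also written A4)

The polynomial f is an irreducible sextic over Q, so G = Gal(f/Q) is one of the 16 transitive subgroups 6T1, ..., 6T16 of S_6. The discriminant of f is 5489031744 = 74088^2, a perfect square, so G is contained in A_6. The transitive groups of degree 6 contained in A_6 are: A_4 (6T4, order 12), S_4 (6T7, order 24), (C_3 x C_3) : C_4 (6T10, order 36), PSL(2,5) (6T12, order 60), A_6 (6T15, order 360). By Dedekind's theorem, for a prime p not dividing disc(f) the degrees of the irreducible factors of f mod p form the cycle type of an element of G. Factoring f modulo the 33 such primes p <= 151 (skipping 2, 3, 7, which divide the discriminant), each new pattern first appears at: mod 5: f = (x^3 + 2x^2 + 1)(x^3 + 4x^2 + 4), pattern 3+3; mod 13: f = (x + 1)(x + 2)(x^2 + 10x + 5)(x^2 + 12x + 2), pattern 2+2+1+1. No other pattern occurs in this range, so the set of observed cycle types is {3+3, 2+2+1+1}. The candidates containing elements of all these cycle types are A_4 (6T4) of order 12, S_4 (6T7) of order 24, (C_3 x C_3) : C_4 (6T10) of order 36, PSL(2,5) (6T12) of order 60, A_6 (6T15) of order 360; the others are excluded. The observed types are precisely the cycle types that occur in A_4 (6T4) (apart from the identity). Each of the other remaining candidates has further cycle types, and by the Chebotarev density theorem the matching factorization patterns would occur for a proportion of primes equal to their share of the group: S_4 (6T7) additionally contains elements of type 4+2 (6 of its 24 elements, about 25% of primes); (C_3 x C_3) : C_4 (6T10) additionally contains elements of type 4+2, 3+1+1+1 (22 of its 36 elements, about 61% of primes); PSL(2,5) (6T12) additionally contains elements of type 5+1 (24 of its 60 elements, about 40% of primes); A_6 (6T15) additionally contains elements of type 5+1, 4+2, 3+1+1+1 (274 of its 360 elements, about 76% of primes). None of the 33 primes tested shows any such pattern (for each of these groups the chance of that is below 10^-4), which rules them out. Hence G = A_4 (6T4), of order 12.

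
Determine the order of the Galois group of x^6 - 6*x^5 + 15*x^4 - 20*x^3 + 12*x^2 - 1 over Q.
24

The degree of the splitting field over Q equals the order of the Galois group, so first determine the group. The polynomial f is an irreducible sextic over Q, so G = Gal(f/Q) is one of the 16 transitive subgroups 6T1, ..., 6T16 of S_6. The discriminant of f is -419904, which is not a perfect square, so G is not contained in A_6. The transitive groups of degree 6 not contained in A_6 are: C_6 (6T1, order 6), S_3 (6T2, order 6), D_6 (6T3, order 12), C_3 x S_3 (6T5, order 18), A_4 x C_2 (6T6, order 24), S_4 (6T8, order 24), S_3 x S_3 (6T9, order 36), S_4 x C_2 (6T11, order 48), (S_3 x S_3) : C_2 (6T13, order 72), PGL(2,5) (6T14, order 120), S_6 (6T16, order 720). By Dedekind's theorem, for a prime p not dividing disc(f) the degrees of the irreducible factors of f mod p form the cycle type of an element of G. Factoring f modulo the 33 such primes p <= 149 (skipping 2, 3, which divide the discriminant), each new pattern first appears at: mod 5: f = (x^3 + 4x + 2)(x^3 + 4x^2 + x + 2), pattern 3+3; mod 7: f = (x^6 + x^5 + x^4 + x^3 + 5x^2 + 6), pattern 6; mod 17: f = (x + 7)(x + 8)(x^2 + 15x + 4)(x^2 + 15x + 11), pattern 2+2+1+1; mod 19: f = (x + 2)(x + 7)(x + 10)(x + 15)(x^2 + 17x + 17), pattern 2+1+1+1+1; mod 71: f = (x^2 + 69x + 17)(x^2 + 69x + 26)(x^2 + 69x + 31), pattern 2+2+2. No other pattern occurs in this range, so the set of observed cycle types is {3+3, 6, 2+2+1+1, 2+1+1+1+1, 2+2+2}. The candidates containing elements of all these cycle types are A_4 x C_2 (6T6) of order 24, S_4 x C_2 (6T11) of order 48, (S_3 x S_3) : C_2 (6T13) of order 72, S_6 (6T16) of order 720; the others are excluded. The observed types are precisely the cycle types that occur in A_4 x C_2 (6T6) (apart from the identity). Each of the other remaining candidates has further cycle types, and by the Chebotarev density theorem the matching factorization patterns would occur for a proportion of primes equal to their share of the group: S_4 x C_2 (6T11) additionally contains elements of type 4+2, 4+1+1 (12 of its 48 elements, about 25% of primes); (S_3 x S_3) : C_2 (6T13) additionally contains elements of type 4+2, 3+2+1, 3+1+1+1 (34 of its 72 elements, about 47% of primes); S_6 (6T16) additionally contains elements of type 5+1, 4+2, 4+1+1, 3+2+1, 3+1+1+1 (484 of its 720 elements, about 67% of primes). None of the 33 primes tested shows any such pattern (for each of these groups the chance of that is below 10^-4), which rules them out. Hence G = A_4 x C_2 (6T6), of order 24. The Galois group A_4 x C_2 (6T6) has order 24, so the splitting field has degree 24 over Q.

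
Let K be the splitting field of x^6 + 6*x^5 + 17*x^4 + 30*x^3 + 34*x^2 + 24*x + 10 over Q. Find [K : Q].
The degree of the splitting field over Q equals the order of the Galois group, so first determine the group. The polynomial f is an irreducible sextic over Q, so G = Gal(f/Q) is one of the 16 transitive subgroups 6T1, ..., 6T16 of S_6. The discriminant of f is -187648, which is not a perfect square, so G is not contained in A_6. The transitive groups of degree 6 not contained in A_6 are: C_6 (6T1, order 6), S_3 (6T2, order 6), D_6 (6T3, order 12), C_3 x S_3 (6T5, order 18), A_4 x C_2 (6T6, order 24), S_4 (6T8, order 24), S_3 x S_3 (6T9, order 36), S_4 x C_2 (6T11, order 48), (S_3 x S_3) : C_2 (6T13, order 72), PGL(2,5) (6T14, order 120), S_6 (6T16, order 720). By Dedekind's theorem, for a prime p not dividing disc(f) the degrees of the irreducible factors of f mod p form the cycle type of an element of G. Factoring f modulo the 29 such primes p <= 113 (skipping 2, which divides the discriminant), each new pattern first appears at: mod 3: f = (x^6 + 2x^4 + x^2 + 1), pattern 6; mod 5: f = (x)(x^2 + 3x + 4)(x^3 + 3x^2 + 4x + 1), pattern 3+2+1; mod 7: f = (x^2 + x + 6)(x^4 + 5x^3 + 6x^2 + x + 4), pattern 4+2; mod 17: f = (x^3 + 3x^2 + 4x + 7)(x^3 + 3x^2 + 4x + 16), pattern 3+3; mod 19: f = (x^2 + 12x + 18)(x^2 + 14x + 18)(x^2 + 18x + 10), pattern 2+2+2; mod 37: f = (x + 22)(x + 35)(x^2 + 5x + 14)(x^2 + 18x + 15), pattern 2+2+1+1; mod 41: f = (x + 3)(x + 18)(x + 23)(x^3 + 3x^2 + 4x + 35), pattern 3+1+1+1; mod 113: f = (x + 12)(x + 22)(x + 24)(x + 80)(x^2 + 94x + 83), pattern 2+1+1+1+1. No other pattern occurs in this range, so the set of observed cycle types is {6, 3+2+1, 4+2, 3+3, 2+2+2, 2+2+1+1, 3+1+1+1, 2+1+1+1+1}. The candidates containing elements of all these cycle types are (S_3 x S_3) : C_2 (6T13) of order 72, S_6 (6T16) of order 720; the others are excluded. The observed types are precisely the cycle types that occur in (S_3 x S_3) : C_2 (6T13) (apart from the identity). Each of the other remaining candidates has further cycle types, and by the Chebotarev density theorem the matching factorization patterns would occur for a proportion of primes equal to their share of the group: S_6 (6T16) additionally contains elements of type 5+1, 4+1+1 (234 of its 720 elements, about 32% of primes). None of the 29 primes tested shows any such pattern (for each of these groups the chance of that is below 10^-4), which rules them out. Hence G = (S_3 x S_3) : C_2 (6T13), of order 72. The Galois group (S_3 x S_3) : C_2 (6T13) has order 72, so the splitting field has degree 72 over Q.

72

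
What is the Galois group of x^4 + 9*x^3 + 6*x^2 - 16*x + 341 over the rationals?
The polynomial is an irreducible quartic over Q and its discriminant is 103740125, which is not a perfect square, so the Galois group is not contained in A_4. The resolvent cubic y^3 - 6*y^2 - 1508*y - 19693 has exactly one rational root, so the Galois group is C_4 or D_4. The quartic becomes reducible over Q(sqrt(disc)), so the group is C_4.

C_4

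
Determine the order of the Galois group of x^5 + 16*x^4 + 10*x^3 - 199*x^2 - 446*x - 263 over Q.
The degree of the splitting field over Q equals the order of the Galois group, so first determine the group. The polynomial f is an irreducible quintic over Q, so G = Gal(f/Q) is a transitive subgroup of S_5: one of C_5 (5T1, order 5), D_5 (5T2, order 10), F_20 (5T3, order 20), A_5 (5T4, order 60) or S_5 (5T5, order 120). The discriminant of f is 3612998822521 = 1900789^2, a perfect square, so G is contained in A_5. The transitive groups of degree 5 contained in A_5 are: C_5 (5T1, order 5), D_5 (5T2, order 10), A_5 (5T4, order 60). By Dedekind's theorem, for a prime p not dividing disc(f) the degrees of the irreducible factors of f mod p form the cycle type of an element of G. Factoring f modulo the 14 such primes p <= 53 (skipping 11, 23, which divide the discriminant), each new pattern first appears at: mod 2: f = (x^5 + x^2 + 1), pattern 5; mod 43: f = (x + 12)(x + 19)(x + 21)(x + 22)(x + 28), pattern 1+1+1+1+1. No other pattern occurs in this range, so the set of observed cycle types is {5, 1+1+1+1+1}. The candidates containing elements of all these cycle types are C_5 (5T1) of order 5, D_5 (5T2) of order 10, A_5 (5T4) of order 60; the others are excluded. The observed types are precisely the cycle types that occur in C_5 (5T1). Each of the other remaining candidates has further cycle types, and by the Chebotarev density theorem the matching factorization patterns would occur for a proportion of primes equal to their share of the group: D_5 (5T2) additionally contains elements of type 2+2+1 (5 of its 10 elements, about 50% of primes); A_5 (5T4) additionally contains elements of type 3+1+1, 2+2+1 (35 of its 60 elements, about 58% of primes). None of the 14 primes tested shows any such pattern (for each of these groups the chance of that is below 10^-4), which rules them out. Hence G = C_5 (5T1), of order 5. The Galois group C_5 (5T1) has order 5, so the splitting field has degree 5 over Q.

5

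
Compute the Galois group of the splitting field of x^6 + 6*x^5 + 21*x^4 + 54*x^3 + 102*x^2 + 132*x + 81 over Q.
PGL(2,5), S_5 acting on 6 points

The polynomial f is an irreducible sextic over Q, so G = Gal(f/Q) is one of the 16 transitive subgroups 6T1, ..., 6T16 of S_6. The discriminant of f is -1024192512, which is not a perfect square, so G is not contained in A_6. The transitive groups of degree 6 not contained in A_6 are: C_6 (6T1, order 6), S_3 (6T2, order 6), D_6 (6T3, order 12), C_3 x S_3 (6T5, order 18), A_4 x C_2 (6T6, order 24), S_4 (6T8, order 24), S_3 x S_3 (6T9, order 36), S_4 x C_2 (6T11, order 48), (S_3 x S_3) : C_2 (6T13, order 72), PGL(2,5) (6T14, order 120), S_6 (6T16, order 720). By Dedekind's theorem, for a prime p not dividing disc(f) the degrees of the irreducible factors of f mod p form the cycle type of an element of G. Factoring f modulo the 21 such primes p <= 89 (skipping 2, 3, 7, which divide the discriminant), each new pattern first appears at: mod 5: f = (x^6 + x^5 + x^4 + 4x^3 + 2x^2 + 2x + 1), pattern 6; mod 11: f = (x + 6)(x^5 + 10x^3 + 5x^2 + 6x + 8), pattern 5+1; mod 13: f = (x + 1)(x + 3)(x^4 + 2x^3 + 10x^2 + 8x + 1), pattern 4+1+1; mod 23: f = (x + 5)(x + 11)(x^2 + 2x + 4)(x^2 + 11x + 8), pattern 2+2+1+1; mod 43: f = (x^3 + 22x^2 + 25x + 24)(x^3 + 27x^2 + 4x + 41), pattern 3+3; mod 61: f = (x^2 + 21x + 42)(x^2 + 47x + 20)(x^2 + 60x + 16), pattern 2+2+2. No other pattern occurs in this range, so the set of observed cycle types is {6, 5+1, 4+1+1, 2+2+1+1, 3+3, 2+2+2}. The candidates containing elements of all these cycle types are PGL(2,5) (6T14) of order 120, S_6 (6T16) of order 720; the others are excluded. The observed types are precisely the cycle types that occur in PGL(2,5) (6T14) (apart from the identity). Each of the other remaining candidates has further cycle types, and by the Chebotarev density theorem the matching factorization patterns would occur for a proportion of primes equal to their share of the group: S_6 (6T16) additionally contains elements of type 4+2, 3+2+1, 3+1+1+1, 2+1+1+1+1 (265 of its 720 elements, about 37% of primes). None of the 21 primes tested shows any such pattern (for each of these groups the chance of that is below 10^-4), which rules them out. Hence G = PGL(2,5) (6T14), of order 120.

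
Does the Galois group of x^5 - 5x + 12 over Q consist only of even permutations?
Yes

The polynomial is irreducible of degree 5 over Q. Its discriminant is 64000000 = 8000^2, a perfect square. A Galois group lies in the alternating group exactly when the discriminant is a square in Q, so the Galois group (D_5) is contained in A_5.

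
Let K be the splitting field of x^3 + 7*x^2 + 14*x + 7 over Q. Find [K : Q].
The degree of the splitting field over Q equals the order of the Galois group, so first determine the group. The polynomial is an irreducible cubic over Q and its discriminant is 49 = 7^2, a perfect square. For an irreducible cubic, a square discriminant forces the Galois group to be A_3, the cyclic group of order 3. The Galois group C_3 (3T1) has order 3, so the splitting field has degree 3 over Q.

3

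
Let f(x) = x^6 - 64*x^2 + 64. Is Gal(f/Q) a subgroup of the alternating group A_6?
The polynomial is irreducible of degree 6 over Q. Its discriminant is -3603718079512576, which is not a perfect square. A Galois group lies in the alternating group exactly when the discriminant is a square in Q, so the Galois group (S_4 x C_2) is not contained in A_6.

No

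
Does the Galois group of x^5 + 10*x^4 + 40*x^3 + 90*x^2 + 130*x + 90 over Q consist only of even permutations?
The polynomial is irreducible of degree 5 over Q. Its discriminant is 18050000, which is not a perfect square. A Galois group lies in the alternating group exactly when the discriminant is a square in Q, so the Galois group (F_20) is not contained in A_5.

No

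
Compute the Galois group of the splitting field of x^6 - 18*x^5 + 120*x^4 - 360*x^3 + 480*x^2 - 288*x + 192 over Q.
The polynomial f is an irreducible sextic over Q, so G = Gal(f/Q) is one of the 16 transitive subgroups 6T1, ..., 6T16 of S_6. The discriminant of f is -37572373905408, which is not a perfect square, so G is not contained in A_6. The transitive groups of degree 6 not contained in A_6 are: C_6 (6T1, order 6), S_3 (6T2, order 6), D_6 (6T3, order 12), C_3 x S_3 (6T5, order 18), A_4 x C_2 (6T6, order 24), S_4 (6T8, order 24), S_3 x S_3 (6T9, order 36), S_4 x C_2 (6T11, order 48), (S_3 x S_3) : C_2 (6T13, order 72), PGL(2,5) (6T14, order 120), S_6 (6T16, order 720). By Dedekind's theorem, for a prime p not dividing disc(f) the degrees of the irreducible factors of f mod p form the cycle type of an element of G. Factoring f modulo the 23 such primes p <= 97 (skipping 2, 3, which divide the discriminant), each new pattern first appears at: mod 5: f = (x^2 + 3)(x^2 + 3x + 4)(x^2 + 4x + 1), pattern 2+2+2; mod 7: f = (x^3 + 6x + 2)(x^3 + 3x^2 + 2x + 5), pattern 3+3; mod 31: f = (x + 4)(x + 9)(x + 12)(x + 13)(x + 16)(x + 21), pattern 1+1+1+1+1+1. No other pattern occurs in this range, so the set of observed cycle types is {2+2+2, 3+3, 1+1+1+1+1+1}. The candidates containing elements of all these cycle types are C_6 (6T1) of order 6, S_3 (6T2) of order 6, D_6 (6T3) of order 12, C_3 x S_3 (6T5) of order 18, A_4 x C_2 (6T6) of order 24, S_4 (6T8) of order 24, S_3 x S_3 (6T9) of order 36, S_4 x C_2 (6T11) of order 48, (S_3 x S_3) : C_2 (6T13) of order 72, PGL(2,5) (6T14) of order 120, S_6 (6T16) of order 720; the others are excluded. The observed types are precisely the cycle types that occur in S_3 (6T2). Each of the other remaining candidates has further cycle types, and by the Chebotarev density theorem the matching factorization patterns would occur for a proportion of primes equal to their share of the group: C_6 (6T1) additionally contains elements of type 6 (2 of its 6 elements, about 33% of primes); D_6 (6T3) additionally contains elements of type 6, 2+2+1+1 (5 of its 12 elements, about 42% of primes); C_3 x S_3 (6T5) additionally contains elements of type 6, 3+1+1+1 (10 of its 18 elements, about 56% of primes); A_4 x C_2 (6T6) additionally contains elements of type 6, 2+2+1+1, 2+1+1+1+1 (14 of its 24 elements, about 58% of primes); S_4 (6T8) additionally contains elements of type 4+1+1, 2+2+1+1 (9 of its 24 elements, about 38% of primes); S_3 x S_3 (6T9) additionally contains elements of type 6, 3+1+1+1, 2+2+1+1 (25 of its 36 elements, about 69% of primes); S_4 x C_2 (6T11) additionally contains elements of type 6, 4+2, 4+1+1, 2+2+1+1, 2+1+1+1+1 (32 of its 48 elements, about 67% of primes); (S_3 x S_3) : C_2 (6T13) additionally contains elements of type 6, 4+2, 3+2+1, 3+1+1+1, 2+2+1+1, 2+1+1+1+1 (61 of its 72 elements, about 85% of primes); PGL(2,5) (6T14) additionally contains elements of type 6, 5+1, 4+1+1, 2+2+1+1 (89 of its 120 elements, about 74% of primes); S_6 (6T16) additionally contains elements of type 6, 5+1, 4+2, 4+1+1, 3+2+1, 3+1+1+1, 2+2+1+1, 2+1+1+1+1 (664 of its 720 elements, about 92% of primes). None of the 23 primes tested shows any such pattern (for each of these groups the chance of that is below 10^-4), which rules them out. Hence G = S_3 (6T2), of order 6.

6T2: S_3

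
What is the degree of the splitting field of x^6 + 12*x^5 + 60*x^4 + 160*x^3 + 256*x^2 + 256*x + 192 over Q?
48

The degree of the splitting field over Q equals the order of the Galois group, so first determine the group. The polynomial f is an irreducible sextic over Q, so G = Gal(f/Q) is one of the 16 transitive subgroups 6T1, ..., 6T16 of S_6. The discriminant of f is -66039417143296, which is not a perfect square, so G is not contained in A_6. The transitive groups of degree 6 not contained in A_6 are: C_6 (6T1, order 6), S_3 (6T2, order 6), D_6 (6T3, order 12), C_3 x S_3 (6T5, order 18), A_4 x C_2 (6T6, order 24), S_4 (6T8, order 24), S_3 x S_3 (6T9, order 36), S_4 x C_2 (6T11, order 48), (S_3 x S_3) : C_2 (6T13, order 72), PGL(2,5) (6T14, order 120), S_6 (6T16, order 720). By Dedekind's theorem, for a prime p not dividing disc(f) the degrees of the irreducible factors of f mod p form the cycle type of an element of G. Factoring f modulo the 17 such primes p <= 67 (skipping 2, 31, which divide the discriminant), each new pattern first appears at: mod 3: f = (x)(x + 1)(x^4 + 2x^3 + x^2 + 1), pattern 4+1+1; mod 5: f = (x^3 + x + 1)(x^3 + 2x^2 + 4x + 2), pattern 3+3; mod 7: f = (x^6 + 5x^5 + 4x^4 + 6x^3 + 4x^2 + 4x + 3), pattern 6; mod 11: f = (x^2 + 2x + 6)(x^2 + 4x + 7)(x^2 + 6x + 3), pattern 2+2+2; mod 13: f = (x^2 + 4x + 2)(x^4 + 8x^3 + x + 5), pattern 4+2; mod 37: f = (x + 12)(x + 29)(x^2 + 22x + 30)(x^2 + 23x + 32), pattern 2+2+1+1; mod 47: f = (x + 12)(x + 20)(x + 31)(x + 39)(x^2 + 4x + 5), pattern 2+1+1+1+1. No other pattern occurs in this range, so the set of observed cycle types is {4+1+1, 3+3, 6, 2+2+2, 4+2, 2+2+1+1, 2+1+1+1+1}. The candidates containing elements of all these cycle types are S_4 x C_2 (6T11) of order 48, S_6 (6T16) of order 720; the others are excluded. The observed types are precisely the cycle types that occur in S_4 x C_2 (6T11) (apart from the identity). Each of the other remaining candidates has further cycle types, and by the Chebotarev density theorem the matching factorization patterns would occur for a proportion of primes equal to their share of the group: S_6 (6T16) additionally contains elements of type 5+1, 3+2+1, 3+1+1+1 (304 of its 720 elements, about 42% of primes). None of the 17 primes tested shows any such pattern (for each of these groups the chance of that is below 10^-4), which rules them out. Hence G = S_4 x C_2 (6T11), of order 48. The Galois group S_4 x C_2 (6T11) has order 48, so the splitting field has degree 48 over Q.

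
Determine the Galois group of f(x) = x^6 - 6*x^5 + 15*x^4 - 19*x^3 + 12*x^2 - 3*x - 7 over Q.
S_3 x S_3, the direct product S_3 x S_3 in its degree-6 action

The polynomial f is an irreducible sextic over Q, so G = Gal(f/Q) is one of the 16 transitive subgroups 6T1, ..., 6T16 of S_6. The discriminant of f is 871199469, which is not a perfect square, so G is not contained in A_6. The transitive groups of degree 6 not contained in A_6 are: C_6 (6T1, order 6), S_3 (6T2, order 6), D_6 (6T3, order 12), C_3 x S_3 (6T5, order 18), A_4 x C_2 (6T6, order 24), S_4 (6T8, order 24), S_3 x S_3 (6T9, order 36), S_4 x C_2 (6T11, order 48), (S_3 x S_3) : C_2 (6T13, order 72), PGL(2,5) (6T14, order 120), S_6 (6T16, order 720). By Dedekind's theorem, for a prime p not dividing disc(f) the degrees of the irreducible factors of f mod p form the cycle type of an element of G. Factoring f modulo the 16 such primes p <= 67 (skipping 3, 7, 29, which divide the discriminant), each new pattern first appears at: mod 2: f = (x^6 + x^4 + x^3 + x + 1), pattern 6; mod 5: f = (x + 2)(x + 3)(x^2 + 3)(x^2 + 4x + 1), pattern 2+2+1+1; mod 13: f = (x + 6)(x + 7)(x + 10)(x^3 + 10x^2 + 3x + 8), pattern 3+1+1+1; mod 19: f = (x^2 + 2x + 7)(x^2 + 4x + 8)(x^2 + 7x + 7), pattern 2+2+2; mod 67: f = (x^3 + 64x^2 + 3x + 18)(x^3 + 64x^2 + 3x + 48), pattern 3+3. No other pattern occurs in this range, so the set of observed cycle types is {6, 2+2+1+1, 3+1+1+1, 2+2+2, 3+3}. The candidates containing elements of all these cycle types are S_3 x S_3 (6T9) of order 36, (S_3 x S_3) : C_2 (6T13) of order 72, S_6 (6T16) of order 720; the others are excluded. The observed types are precisely the cycle types that occur in S_3 x S_3 (6T9) (apart from the identity). Each of the other remaining candidates has further cycle types, and by the Chebotarev density theorem the matching factorization patterns would occur for a proportion of primes equal to their share of the group: (S_3 x S_3) : C_2 (6T13) additionally contains elements of type 4+2, 3+2+1, 2+1+1+1+1 (36 of its 72 elements, about 50% of primes); S_6 (6T16) additionally contains elements of type 5+1, 4+2, 4+1+1, 3+2+1, 2+1+1+1+1 (459 of its 720 elements, about 64% of primes). None of the 16 primes tested shows any such pattern (for each of these groups the chance of that is below 10^-4), which rules them out. Hence G = S_3 x S_3 (6T9), of order 36.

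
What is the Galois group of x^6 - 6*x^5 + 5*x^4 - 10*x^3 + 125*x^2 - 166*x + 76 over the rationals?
The polynomial f is an irreducible sextic over Q, so G = Gal(f/Q) is one of the 16 transitive subgroups 6T1, ..., 6T16 of S_6. The discriminant of f is 38875225000000 = 6235000^2, a perfect square, so G is contained in A_6. The transitive groups of degree 6 contained in A_6 are: A_4 (6T4, order 12), S_4 (6T7, order 24), (C_3 x C_3) : C_4 (6T10, order 36), PSL(2,5) (6T12, order 60), A_6 (6T15, order 360). By Dedekind's theorem, for a prime p not dividing disc(f) the degrees of the irreducible factors of f mod p form the cycle type of an element of G. Factoring f modulo the 19 such primes p <= 83 (skipping 2, 5, 29, 43, which divide the discriminant), each new pattern first appears at: mod 3: f = (x^2 + 1)(x^4 + x^2 + 2x + 1), pattern 4+2; mod 11: f = (x^3 + x^2 + 7x + 4)(x^3 + 4x^2 + 5x + 8), pattern 3+3; mod 19: f = (x)(x + 14)(x^2 + 7x + 4)(x^2 + 11x + 14), pattern 2+2+1+1; mod 61: f = (x + 20)(x + 23)(x + 41)(x^3 + 32x^2 + 35x + 18), pattern 3+1+1+1. No other pattern occurs in this range, so the set of observed cycle types is {4+2, 3+3, 2+2+1+1, 3+1+1+1}. The candidates containing elements of all these cycle types are (C_3 x C_3) : C_4 (6T10) of order 36, A_6 (6T15) of order 360; the others are excluded. The observed types are precisely the cycle types that occur in (C_3 x C_3) : C_4 (6T10) (apart from the identity). Each of the other remaining candidates has further cycle types, and by the Chebotarev density theorem the matching factorization patterns would occur for a proportion of primes equal to their share of the group: A_6 (6T15) additionally contains elements of type 5+1 (144 of its 360 elements, about 40% of primes). None of the 19 primes tested shows any such pattern (for each of these groups the chance of that is below 10^-4), which rules them out. Hence G = (C_3 x C_3) : C_4 (6T10), of order 36.

(C_3 x C_3) : C_4 (also written G36+)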